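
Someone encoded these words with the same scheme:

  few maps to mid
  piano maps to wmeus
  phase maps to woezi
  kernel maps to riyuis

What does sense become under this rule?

ziuzi

The shift depends on letter class: consonant f→m is +7, but vowel e→i is +4. Two shifts are in play — +4 for a/e/i/o/u, +7 for every other letter.
For sense: s(cons)+7=z, e(vowel)+4=i, n(cons)+7=u, s(cons)+7=z, e(vowel)+4=i.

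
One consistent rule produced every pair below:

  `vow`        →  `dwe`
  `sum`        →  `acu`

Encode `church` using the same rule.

kpczkp

It's a constant shift of +8 (ROT8).
For church: c+8=k, h+8=p, u+8=c, r+8=z, c+8=k, h+8=p.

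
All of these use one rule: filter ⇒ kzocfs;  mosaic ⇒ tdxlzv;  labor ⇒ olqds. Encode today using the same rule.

cdalb

Treating letters as 0–25, the rule is x ↦ 5x + 11 (mod 26).
On today: t(19)→5·19+11≡2=c; o(14)→5·14+11≡3=d; d(3)→5·3+11≡0=a; a(0)→5·0+11≡11=l; y(24)→5·24+11≡1=b (all mod 26).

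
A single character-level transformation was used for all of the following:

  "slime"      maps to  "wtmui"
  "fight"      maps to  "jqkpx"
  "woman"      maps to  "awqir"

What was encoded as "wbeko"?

Shifts by position in slime: pos 0: s→w (+4), pos 1: l→t (+8), pos 2: i→m (+4), pos 3: m→u (+8) — repeating every 2. The shifts repeat in a cycle of length 2: positions 0,1,… shift by +4, +8, then the pattern repeats.
Undoing it on wbeko: w−4=s, b−8=t, e−4=a, k−8=c, o−4=k.

stack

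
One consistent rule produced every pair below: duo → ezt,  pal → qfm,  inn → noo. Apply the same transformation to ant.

fou

The shift depends on letter class: consonant d→e is +1, but vowel u→z is +5. The rule splits by letter class: vowels +5, consonants +1.
Applying it to ant: a(vowel)+5=f, n(cons)+1=o, t(cons)+1=u.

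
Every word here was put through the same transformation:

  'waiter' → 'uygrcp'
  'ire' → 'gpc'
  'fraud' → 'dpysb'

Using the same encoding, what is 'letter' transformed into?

jcrrcp

Compare letters: w→u is +24, a→y is +24, i→g is +24 — a constant shift. It's a constant shift of +24 (ROT24).
Applying it to letter: l+24=j, e+24=c, t+24=r, t+24=r, e+24=c, r+24=p.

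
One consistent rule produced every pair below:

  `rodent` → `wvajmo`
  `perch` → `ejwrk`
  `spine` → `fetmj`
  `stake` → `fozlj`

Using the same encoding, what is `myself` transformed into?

dhfjus

r(17)→w(22) and o(14)→v(21) fit y≡9x+25 (mod 26); the inverse of 9 mod 26 is 3. Treating letters as 0–25, the rule is x ↦ 9x + 25 (mod 26).
Applying it to myself: m(12)→9·12+25≡3=d; y(24)→9·24+25≡7=h; s(18)→9·18+25≡5=f; e(4)→9·4+25≡9=j; l(11)→9·11+25≡20=u; f(5)→9·5+25≡18=s (all mod 26).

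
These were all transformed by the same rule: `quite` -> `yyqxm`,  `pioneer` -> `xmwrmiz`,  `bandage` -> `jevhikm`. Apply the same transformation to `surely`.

ayzitc

Shifts by position in quite: pos 0: q→y (+8), pos 1: u→y (+4), pos 2: i→q (+8), pos 3: t→x (+4) — repeating every 2. A repeating key of period 2 is used — shifts +8, +4 over and over.
For surely: s+8=a, u+4=y, r+8=z, e+4=i, l+8=t, y+4=c.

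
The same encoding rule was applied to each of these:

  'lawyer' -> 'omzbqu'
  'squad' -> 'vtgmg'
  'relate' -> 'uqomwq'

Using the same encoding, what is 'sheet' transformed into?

vkqqw

The shift depends on letter class: consonant l→o is +3, but vowel a→m is +12. Two shifts are in play — +12 for a/e/i/o/u, +3 for every other letter.
On sheet: s(cons)+3=v, h(cons)+3=k, e(vowel)+12=q, e(vowel)+12=q, t(cons)+3=w.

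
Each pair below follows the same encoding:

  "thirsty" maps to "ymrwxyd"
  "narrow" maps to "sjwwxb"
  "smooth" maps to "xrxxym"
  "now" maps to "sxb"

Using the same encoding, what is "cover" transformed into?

hxanw

The shift depends on letter class: consonant t→y is +5, but vowel i→r is +9. The rule splits by letter class: vowels +9, consonants +5.
Applying it to cover: c(cons)+5=h, o(vowel)+9=x, v(cons)+5=a, e(vowel)+9=n, r(cons)+5=w.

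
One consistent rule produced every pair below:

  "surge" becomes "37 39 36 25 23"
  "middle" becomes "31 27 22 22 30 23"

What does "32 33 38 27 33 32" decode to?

notion

s is letter #19 and maps to 37: an offset of 18. Each letter is replaced by its alphabet position (a=1..z=26) + 18.
Undoing it on 32 33 38 27 33 32: 32→(32−18)÷1=14=n, 33→(33−18)÷1=15=o, 38→(38−18)÷1=20=t, 27→(27−18)÷1=9=i, 33→(33−18)÷1=15=o, 32→(32−18)÷1=14=n.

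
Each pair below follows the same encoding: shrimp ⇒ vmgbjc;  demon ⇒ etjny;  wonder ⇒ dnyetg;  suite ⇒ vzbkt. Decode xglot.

grave

s(18)→v(21) and h(7)→m(12) fit y≡15x+11 (mod 26); the inverse of 15 mod 26 is 7. Each letter's alphabet position (a=0..z=25) is mapped through 15·x+11 mod 26 — an affine cipher.
Undoing it on xglot: x(23)→7·(23−11)≡6=g; g(6)→7·(6−11)≡17=r; l(11)→7·(11−11)≡0=a; o(14)→7·(14−11)≡21=v; t(19)→7·(19−11)≡4=e (all mod 26).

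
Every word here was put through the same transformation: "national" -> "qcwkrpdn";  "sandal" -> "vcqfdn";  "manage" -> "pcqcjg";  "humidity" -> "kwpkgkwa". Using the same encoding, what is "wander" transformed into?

zcqfht

Shifts by position in national: pos 0: n→q (+3), pos 1: a→c (+2), pos 2: t→w (+3), pos 3: i→k (+2) — repeating every 2. The shifts repeat in a cycle of length 2: positions 0,1,… shift by +3, +2, then the pattern repeats.
For wander: w+3=z, a+2=c, n+3=q, d+2=f, e+3=h, r+2=t.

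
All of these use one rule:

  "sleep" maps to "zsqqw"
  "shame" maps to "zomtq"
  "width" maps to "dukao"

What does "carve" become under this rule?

jmycq

The shift depends on letter class: consonant s→z is +7, but vowel e→q is +12. Vowels shift forward by 12 and consonants shift forward by 7.
Applying it to carve: c(cons)+7=j, a(vowel)+12=m, r(cons)+7=y, v(cons)+7=c, e(vowel)+12=q.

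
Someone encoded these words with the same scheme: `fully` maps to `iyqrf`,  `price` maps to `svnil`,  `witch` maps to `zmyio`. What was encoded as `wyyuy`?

Letter i (0-indexed) is shifted by i+3, so successive shifts are 3, 4, 5, ….
Reversing it on wyyuy: w−3=t, y−4=u, y−5=t, u−6=o, y−7=r.

tutor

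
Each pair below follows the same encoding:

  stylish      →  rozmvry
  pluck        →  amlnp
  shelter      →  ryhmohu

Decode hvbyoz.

s(18)→r(17) and t(19)→o(14) fit y≡23x+19 (mod 26); the inverse of 23 mod 26 is 17. Treating letters as 0–25, the rule is x ↦ 23x + 19 (mod 26).
Reversing it on hvbyoz: h(7)→17·(7−19)≡4=e; v(21)→17·(21−19)≡8=i; b(1)→17·(1−19)≡6=g; y(24)→17·(24−19)≡7=h; o(14)→17·(14−19)≡19=t; z(25)→17·(25−19)≡24=y (all mod 26).

eighty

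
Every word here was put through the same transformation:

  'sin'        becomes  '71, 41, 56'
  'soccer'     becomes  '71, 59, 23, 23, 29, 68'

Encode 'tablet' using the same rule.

Each letter becomes 3×(its alphabet position, a=1..z=26) + 14.
On tablet: t=20→74, a=1→17, b=2→20, l=12→50, e=5→29, t=20→74.

74, 17, 20, 50, 29, 74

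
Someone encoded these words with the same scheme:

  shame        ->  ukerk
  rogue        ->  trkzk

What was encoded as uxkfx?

sugar

The shift increases by 1 at each position, starting from +2: 2, 3, 4, ….
Decoding uxkfx: u−2=s, x−3=u, k−4=g, f−5=a, x−6=r.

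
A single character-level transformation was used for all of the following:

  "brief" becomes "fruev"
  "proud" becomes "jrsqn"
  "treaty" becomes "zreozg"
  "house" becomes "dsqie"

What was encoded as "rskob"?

roman

b(1)→f(5) and r(17)→r(17) fit y≡17x+14 (mod 26); the inverse of 17 mod 26 is 23. This is an affine cipher: with a=0,…,z=25, each position x becomes (17x+14) mod 26.
Decoding rskob: r(17)→23·(17−14)≡17=r; s(18)→23·(18−14)≡14=o; k(10)→23·(10−14)≡12=m; o(14)→23·(14−14)≡0=a; b(1)→23·(1−14)≡13=n (all mod 26).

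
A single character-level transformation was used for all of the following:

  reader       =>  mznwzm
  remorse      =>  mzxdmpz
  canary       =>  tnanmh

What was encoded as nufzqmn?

algebra

r(17)→m(12) and e(4)→z(25) fit y≡3x+13 (mod 26); the inverse of 3 mod 26 is 9. This is an affine cipher: with a=0,…,z=25, each position x becomes (3x+13) mod 26.
Decoding nufzqmn: n(13)→9·(13−13)≡0=a; u(20)→9·(20−13)≡11=l; f(5)→9·(5−13)≡6=g; z(25)→9·(25−13)≡4=e; q(16)→9·(16−13)≡1=b; m(12)→9·(12−13)≡17=r; n(13)→9·(13−13)≡0=a (all mod 26).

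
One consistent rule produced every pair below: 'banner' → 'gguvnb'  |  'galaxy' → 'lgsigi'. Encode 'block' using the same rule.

In banner: b→g is +5, a→g is +6, n→u is +7, n→v is +8 — the shift increases by 1 each position. The shift increases by 1 at each position, starting from +5: 5, 6, 7, ….
On block: b+5=g, l+6=r, o+7=v, c+8=k, k+9=t.

grvkt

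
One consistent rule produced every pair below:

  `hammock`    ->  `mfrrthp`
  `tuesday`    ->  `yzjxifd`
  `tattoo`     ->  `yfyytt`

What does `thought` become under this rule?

Each letter is shifted forward by 5 in the alphabet (a Caesar shift of +5).
On thought: t+5=y, h+5=m, o+5=t, u+5=z, g+5=l, h+5=m, t+5=y.

ymtzlmy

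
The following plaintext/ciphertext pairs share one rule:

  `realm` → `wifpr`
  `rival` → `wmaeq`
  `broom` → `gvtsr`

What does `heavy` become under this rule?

Shifts by position in realm: pos 0: r→w (+5), pos 1: e→i (+4), pos 2: a→f (+5), pos 3: l→p (+4) — repeating every 2. The shifts repeat in a cycle of length 2: positions 0,1,… shift by +5, +4, then the pattern repeats.
For heavy: h+5=m, e+4=i, a+5=f, v+4=z, y+5=d.

mifzd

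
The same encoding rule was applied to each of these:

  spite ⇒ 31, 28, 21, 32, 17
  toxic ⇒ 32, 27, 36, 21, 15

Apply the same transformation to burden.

14, 33, 30, 16, 17, 26

The number is (letter's place in the alphabet, a=1) + 12.
Applying it to burden: b=2→14, u=21→33, r=18→30, d=4→16, e=5→17, n=14→26.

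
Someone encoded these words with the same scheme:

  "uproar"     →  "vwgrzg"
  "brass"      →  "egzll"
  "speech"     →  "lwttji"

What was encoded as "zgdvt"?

Treating letters as 0–25, the rule is x ↦ 5x + 25 (mod 26).
Decoding zgdvt: z(25)→21·(25−25)≡0=a; g(6)→21·(6−25)≡17=r; d(3)→21·(3−25)≡6=g; v(21)→21·(21−25)≡20=u; t(19)→21·(19−25)≡4=e (all mod 26).

argue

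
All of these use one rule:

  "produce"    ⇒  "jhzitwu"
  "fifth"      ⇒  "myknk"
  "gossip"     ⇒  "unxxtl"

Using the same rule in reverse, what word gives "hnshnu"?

The output letters match the input read backwards, each shifted +5: produce reversed is ecudorp. Two steps: reverse the string, then apply a Caesar shift of +5.
Reversing it on hnshnu: shift back: h−5=c, n−5=i, s−5=n, h−5=c, n−5=i, u−5=p → cincip; then reverse → picnic.

picnic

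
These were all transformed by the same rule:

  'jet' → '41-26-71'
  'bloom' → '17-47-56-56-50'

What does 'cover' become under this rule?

j(#10)→41 and e(#5)→26: differences scale by 3, so n = 3·pos + 11. Each letter becomes 3×(its alphabet position, a=1..z=26) + 11.
For cover: c=3→20, o=15→56, v=22→77, e=5→26, r=18→65.

20-56-77-26-65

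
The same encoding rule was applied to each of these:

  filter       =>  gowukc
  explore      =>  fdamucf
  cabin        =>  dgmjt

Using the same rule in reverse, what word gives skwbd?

The shifts repeat in a cycle of length 3: positions 0,1,… shift by +1, +6, +11, then the pattern repeats.
Reversing it on skwbd: s−1=r, k−6=e, w−11=l, b−1=a, d−6=x.

relax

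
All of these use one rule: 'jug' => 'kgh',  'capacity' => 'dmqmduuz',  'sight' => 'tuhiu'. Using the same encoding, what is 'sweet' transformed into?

The rule splits by letter class: vowels +12, consonants +1.
On sweet: s(cons)+1=t, w(cons)+1=x, e(vowel)+12=q, e(vowel)+12=q, t(cons)+1=u.

txqqu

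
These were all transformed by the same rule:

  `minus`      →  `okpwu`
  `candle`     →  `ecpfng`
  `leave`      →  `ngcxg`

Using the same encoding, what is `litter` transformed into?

nkvvgt

Compare letters: m→o is +2, i→k is +2, n→p is +2 — a constant shift. Every letter moves 2 places later in the alphabet, wrapping around z→a.
For litter: l+2=n, i+2=k, t+2=v, t+2=v, e+2=g, r+2=t.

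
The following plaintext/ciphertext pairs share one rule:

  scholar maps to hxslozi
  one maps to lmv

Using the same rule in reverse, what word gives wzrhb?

daisy

Each pair mirrors across the alphabet (s↔h, c↔x, h↔s): positions sum to 25. Letters are reflected about the middle of the alphabet (position → 25−position): Atbash.
Reversing it on wzrhb: w↔d, z↔a, r↔i, h↔s, b↔y.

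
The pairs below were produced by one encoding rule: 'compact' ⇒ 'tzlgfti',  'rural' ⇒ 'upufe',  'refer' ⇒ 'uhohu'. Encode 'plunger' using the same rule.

gepsvhu

c(2)→t(19) and o(14)→z(25) fit y≡7x+5 (mod 26); the inverse of 7 mod 26 is 15. This is an affine cipher: with a=0,…,z=25, each position x becomes (7x+5) mod 26.
For plunger: p(15)→7·15+5≡6=g; l(11)→7·11+5≡4=e; u(20)→7·20+5≡15=p; n(13)→7·13+5≡18=s; g(6)→7·6+5≡21=v; e(4)→7·4+5≡7=h; r(17)→7·17+5≡20=u (all mod 26).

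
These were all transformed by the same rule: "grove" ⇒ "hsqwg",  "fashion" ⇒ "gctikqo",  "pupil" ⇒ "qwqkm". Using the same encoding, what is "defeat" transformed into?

egggcu

The shift depends on letter class: consonant g→h is +1, but vowel o→q is +2. Two shifts are in play — +2 for a/e/i/o/u, +1 for every other letter.
Applying it to defeat: d(cons)+1=e, e(vowel)+2=g, f(cons)+1=g, e(vowel)+2=g, a(vowel)+2=c, t(cons)+1=u.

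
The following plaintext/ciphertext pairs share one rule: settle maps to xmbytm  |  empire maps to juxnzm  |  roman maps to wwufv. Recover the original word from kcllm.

fudge

The shifts repeat in a cycle of length 3: positions 0,1,… shift by +5, +8, +8, then the pattern repeats.
Undoing it on kcllm: k−5=f, c−8=u, l−8=d, l−5=g, m−8=e.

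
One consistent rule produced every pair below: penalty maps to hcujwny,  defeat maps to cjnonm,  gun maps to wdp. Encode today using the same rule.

The output letters match the input read backwards, each shifted +9: penalty reversed is ytlanep. Read the word backwards and shift each letter +9.
For today: reverse → yadot; then shift: y+9=h, a+9=j, d+9=m, o+9=x, t+9=c.

hjmxc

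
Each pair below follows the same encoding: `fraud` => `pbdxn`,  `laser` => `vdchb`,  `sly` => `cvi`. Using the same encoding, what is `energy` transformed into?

The shift depends on letter class: consonant f→p is +10, but vowel a→d is +3. Two shifts are in play — +3 for a/e/i/o/u, +10 for every other letter.
For energy: e(vowel)+3=h, n(cons)+10=x, e(vowel)+3=h, r(cons)+10=b, g(cons)+10=q, y(cons)+10=i.

hxhbqi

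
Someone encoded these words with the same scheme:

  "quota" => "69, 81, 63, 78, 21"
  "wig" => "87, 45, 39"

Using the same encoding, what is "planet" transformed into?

Each letter becomes 3×(its alphabet position, a=1..z=26) + 18.
Applying it to planet: p=16→66, l=12→54, a=1→21, n=14→60, e=5→33, t=20→78.

66, 54, 21, 60, 33, 78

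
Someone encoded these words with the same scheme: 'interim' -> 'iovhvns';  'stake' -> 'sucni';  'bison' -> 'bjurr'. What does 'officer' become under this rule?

Each letter shifts forward by its position index (0, 1, 2, …) — the shift grows by one for each successive letter.
Applying it to officer: o+0=o, f+1=g, f+2=h, i+3=l, c+4=g, e+5=j, r+6=x.

oghlgjx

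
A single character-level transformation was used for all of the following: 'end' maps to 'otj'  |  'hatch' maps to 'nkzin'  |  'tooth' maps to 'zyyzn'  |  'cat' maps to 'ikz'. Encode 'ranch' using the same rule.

xktin

Vowels shift forward by 10 and consonants shift forward by 6.
Applying it to ranch: r(cons)+6=x, a(vowel)+10=k, n(cons)+6=t, c(cons)+6=i, h(cons)+6=n.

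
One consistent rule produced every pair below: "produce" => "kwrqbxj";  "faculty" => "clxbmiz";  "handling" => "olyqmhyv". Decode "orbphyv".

p(15)→k(10) and r(17)→w(22) fit y≡19x+11 (mod 26); the inverse of 19 mod 26 is 11. Each letter's alphabet position (a=0..z=25) is mapped through 19·x+11 mod 26 — an affine cipher.
Reversing it on orbphyv: o(14)→11·(14−11)≡7=h; r(17)→11·(17−11)≡14=o; b(1)→11·(1−11)≡20=u; p(15)→11·(15−11)≡18=s; h(7)→11·(7−11)≡8=i; y(24)→11·(24−11)≡13=n; v(21)→11·(21−11)≡6=g (all mod 26).

housing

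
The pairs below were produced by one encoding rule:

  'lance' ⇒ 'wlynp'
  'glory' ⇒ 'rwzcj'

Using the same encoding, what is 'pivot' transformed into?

atgze

Compare letters: l→w is +11, a→l is +11, n→y is +11 — a constant shift. It's a constant shift of +11 (ROT11).
For pivot: p+11=a, i+11=t, v+11=g, o+11=z, t+11=e.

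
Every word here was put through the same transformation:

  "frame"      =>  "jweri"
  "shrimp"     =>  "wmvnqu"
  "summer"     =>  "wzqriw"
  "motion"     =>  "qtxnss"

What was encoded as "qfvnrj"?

A repeating key of period 2 is used — shifts +4, +5 over and over.
Reversing it on qfvnrj: q−4=m, f−5=a, v−4=r, n−5=i, r−4=n, j−5=e.

marine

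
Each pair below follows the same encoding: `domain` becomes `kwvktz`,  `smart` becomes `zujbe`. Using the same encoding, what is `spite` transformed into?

In domain: d→k is +7, o→w is +8, m→v is +9, a→k is +10 — the shift increases by 1 each position. Letter i (0-indexed) is shifted by i+7, so successive shifts are 7, 8, 9, ….
On spite: s+7=z, p+8=x, i+9=r, t+10=d, e+11=p.

zxrdp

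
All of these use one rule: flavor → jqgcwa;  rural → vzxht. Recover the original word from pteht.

In flavor: f→j is +4, l→q is +5, a→g is +6, v→c is +7 — the shift increases by 1 each position. Each letter shifts forward by (position + 4), i.e. 4, 5, 6, … — the shift grows by one for each successive letter.
Reversing it on pteht: p−4=l, t−5=o, e−6=y, h−7=a, t−8=l.

loyal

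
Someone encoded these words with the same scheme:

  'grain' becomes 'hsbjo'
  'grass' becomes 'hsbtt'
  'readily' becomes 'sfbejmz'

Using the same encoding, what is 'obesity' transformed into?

Compare letters: g→h is +1, r→s is +1, a→b is +1 — a constant shift. Every letter moves 1 place later in the alphabet, wrapping around z→a.
On obesity: o+1=p, b+1=c, e+1=f, s+1=t, i+1=j, t+1=u, y+1=z.

pcftjuz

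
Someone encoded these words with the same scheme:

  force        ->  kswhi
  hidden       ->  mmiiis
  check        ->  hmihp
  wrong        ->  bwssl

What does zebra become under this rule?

eigwe

The shift depends on letter class: consonant f→k is +5, but vowel o→s is +4. Two shifts are in play — +4 for a/e/i/o/u, +5 for every other letter.
Applying it to zebra: z(cons)+5=e, e(vowel)+4=i, b(cons)+5=g, r(cons)+5=w, a(vowel)+4=e.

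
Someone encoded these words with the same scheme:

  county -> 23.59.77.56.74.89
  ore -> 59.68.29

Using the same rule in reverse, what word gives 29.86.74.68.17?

c(#3)→23 and o(#15)→59: differences scale by 3, so n = 3·pos + 14. The formula is n = 3×(alphabet index, a=1) + 14.
Undoing it on 29.86.74.68.17: 29→(29−14)÷3=5=e, 86→(86−14)÷3=24=x, 74→(74−14)÷3=20=t, 68→(68−14)÷3=18=r, 17→(17−14)÷3=1=a.

extra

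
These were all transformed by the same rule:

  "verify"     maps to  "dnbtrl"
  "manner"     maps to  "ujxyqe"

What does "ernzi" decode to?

widow

In verify: v→d is +8, e→n is +9, r→b is +10, i→t is +11 — the shift increases by 1 each position. Each letter shifts forward by (position + 8), i.e. 8, 9, 10, … — the shift grows by one for each successive letter.
Undoing it on ernzi: e−8=w, r−9=i, n−10=d, z−11=o, i−12=w.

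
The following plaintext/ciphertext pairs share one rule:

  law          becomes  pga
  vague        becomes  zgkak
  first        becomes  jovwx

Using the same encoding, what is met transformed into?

qkx

Vowels shift forward by 6 and consonants shift forward by 4.
Applying it to met: m(cons)+4=q, e(vowel)+6=k, t(cons)+4=x.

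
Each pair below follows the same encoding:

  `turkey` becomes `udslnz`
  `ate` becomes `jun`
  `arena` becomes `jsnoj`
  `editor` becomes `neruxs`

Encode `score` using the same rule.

tdxsn

The shift depends on letter class: consonant t→u is +1, but vowel u→d is +9. Vowels shift forward by 9 and consonants shift forward by 1.
For score: s(cons)+1=t, c(cons)+1=d, o(vowel)+9=x, r(cons)+1=s, e(vowel)+9=n.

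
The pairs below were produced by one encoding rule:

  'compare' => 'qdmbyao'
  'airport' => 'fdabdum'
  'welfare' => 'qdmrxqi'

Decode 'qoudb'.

price

The output letters match the input read backwards, each shifted +12: compare reversed is erapmoc. The word is reversed, then every letter is shifted forward by 12.
Reversing it on qoudb: shift back: q−12=e, o−12=c, u−12=i, d−12=r, b−12=p → ecirp; then reverse → price.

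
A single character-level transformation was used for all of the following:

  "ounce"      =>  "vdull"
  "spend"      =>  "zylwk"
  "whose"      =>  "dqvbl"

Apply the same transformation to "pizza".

wrgih

The shifts repeat in a cycle of length 2: positions 0,1,… shift by +7, +9, then the pattern repeats.
Applying it to pizza: p+7=w, i+9=r, z+7=g, z+9=i, a+7=h.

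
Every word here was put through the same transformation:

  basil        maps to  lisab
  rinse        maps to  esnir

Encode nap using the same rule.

pan

The word is simply reversed.
Applying it to nap: reverse → pan.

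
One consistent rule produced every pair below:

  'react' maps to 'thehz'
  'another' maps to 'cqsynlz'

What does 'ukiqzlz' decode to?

shelter

The shift increases by 1 at each position, starting from +2: 2, 3, 4, ….
Decoding ukiqzlz: u−2=s, k−3=h, i−4=e, q−5=l, z−6=t, l−7=e, z−8=r.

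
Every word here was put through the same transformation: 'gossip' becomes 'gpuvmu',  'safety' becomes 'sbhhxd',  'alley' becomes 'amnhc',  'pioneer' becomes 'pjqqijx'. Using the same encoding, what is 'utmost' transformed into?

uuorwy

In gossip: g→g is +0, o→p is +1, s→u is +2, s→v is +3 — the shift increases by 1 each position. Letter i (0-indexed) is shifted by i+0, so successive shifts are 0, 1, 2, ….
Applying it to utmost: u+0=u, t+1=u, m+2=o, o+3=r, s+4=w, t+5=y.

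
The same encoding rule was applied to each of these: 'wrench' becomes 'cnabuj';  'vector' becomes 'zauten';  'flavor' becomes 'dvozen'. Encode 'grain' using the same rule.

gnomb

w(22)→c(2) and r(17)→n(13) fit y≡3x+14 (mod 26); the inverse of 3 mod 26 is 9. Each letter's alphabet position (a=0..z=25) is mapped through 3·x+14 mod 26 — an affine cipher.
On grain: g(6)→3·6+14≡6=g; r(17)→3·17+14≡13=n; a(0)→3·0+14≡14=o; i(8)→3·8+14≡12=m; n(13)→3·13+14≡1=b (all mod 26).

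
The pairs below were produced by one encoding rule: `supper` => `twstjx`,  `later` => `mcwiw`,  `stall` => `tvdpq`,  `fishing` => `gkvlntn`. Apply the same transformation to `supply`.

twstqe

In supper: s→t is +1, u→w is +2, p→s is +3, p→t is +4 — the shift increases by 1 each position. The shift increases by 1 at each position, starting from +1: 1, 2, 3, ….
For supply: s+1=t, u+2=w, p+3=s, p+4=t, l+5=q, y+6=e.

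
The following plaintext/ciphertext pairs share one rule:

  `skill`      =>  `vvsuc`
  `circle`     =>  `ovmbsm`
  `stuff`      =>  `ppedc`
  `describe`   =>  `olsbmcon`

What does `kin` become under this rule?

xsu

The output letters match the input read backwards, each shifted +10: skill reversed is lliks. Read the word backwards and shift each letter +10.
On kin: reverse → nik; then shift: n+10=x, i+10=s, k+10=u.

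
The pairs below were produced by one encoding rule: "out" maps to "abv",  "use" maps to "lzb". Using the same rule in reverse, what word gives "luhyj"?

crane

The output letters match the input read backwards, each shifted +7: out reversed is tuo. The word is reversed, then every letter is shifted forward by 7.
Decoding luhyj: shift back: l−7=e, u−7=n, h−7=a, y−7=r, j−7=c → enarc; then reverse → crane.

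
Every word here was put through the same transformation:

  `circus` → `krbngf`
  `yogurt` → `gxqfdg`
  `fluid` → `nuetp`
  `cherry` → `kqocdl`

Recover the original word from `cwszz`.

The shift increases by 1 at each position, starting from +8: 8, 9, 10, ….
Reversing it on cwszz: c−8=u, w−9=n, s−10=i, z−11=o, z−12=n.

union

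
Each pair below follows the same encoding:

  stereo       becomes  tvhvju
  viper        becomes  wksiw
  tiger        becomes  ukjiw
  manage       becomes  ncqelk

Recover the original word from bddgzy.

abacus

In stereo: s→t is +1, t→v is +2, e→h is +3, r→v is +4 — the shift increases by 1 each position. The shift increases by 1 at each position, starting from +1: 1, 2, 3, ….
Undoing it on bddgzy: b−1=a, d−2=b, d−3=a, g−4=c, z−5=u, y−6=s.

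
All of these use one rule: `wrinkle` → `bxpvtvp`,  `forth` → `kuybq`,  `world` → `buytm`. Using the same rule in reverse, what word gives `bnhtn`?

whale

In wrinkle: w→b is +5, r→x is +6, i→p is +7, n→v is +8 — the shift increases by 1 each position. The shift increases by 1 at each position, starting from +5: 5, 6, 7, ….
Undoing it on bnhtn: b−5=w, n−6=h, h−7=a, t−8=l, n−9=e.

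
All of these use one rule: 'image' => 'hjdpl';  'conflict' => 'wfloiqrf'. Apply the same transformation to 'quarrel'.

Two steps: reverse the string, then apply a Caesar shift of +3.
Applying it to quarrel: reverse → lerrauq; then shift: l+3=o, e+3=h, r+3=u, r+3=u, a+3=d, u+3=x, q+3=t.

ohuudxt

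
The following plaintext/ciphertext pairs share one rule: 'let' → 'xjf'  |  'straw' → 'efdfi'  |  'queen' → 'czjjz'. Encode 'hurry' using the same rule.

The shift depends on letter class: consonant l→x is +12, but vowel e→j is +5. Two shifts are in play — +5 for a/e/i/o/u, +12 for every other letter.
Applying it to hurry: h(cons)+12=t, u(vowel)+5=z, r(cons)+12=d, r(cons)+12=d, y(cons)+12=k.

tzddk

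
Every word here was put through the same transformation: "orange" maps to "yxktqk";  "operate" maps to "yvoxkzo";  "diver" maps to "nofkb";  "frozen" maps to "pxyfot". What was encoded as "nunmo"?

Shifts by position in orange: pos 0: o→y (+10), pos 1: r→x (+6), pos 2: a→k (+10), pos 3: n→t (+6) — repeating every 2. It's a Vigenère-style cipher with numeric key [10,6]: position i shifts by key[i mod 2].
Undoing it on nunmo: n−10=d, u−6=o, n−10=d, m−6=g, o−10=e.

dodge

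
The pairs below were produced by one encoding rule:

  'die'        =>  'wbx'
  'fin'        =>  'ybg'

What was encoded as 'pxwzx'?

Every letter moves 19 places later in the alphabet, wrapping around z→a.
Decoding pxwzx: p−19=w, x−19=e, w−19=d, z−19=g, x−19=e.

wedge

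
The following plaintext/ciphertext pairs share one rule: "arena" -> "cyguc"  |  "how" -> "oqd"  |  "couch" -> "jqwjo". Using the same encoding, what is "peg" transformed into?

wgn

The shift depends on letter class: consonant r→y is +7, but vowel a→c is +2. Two shifts are in play — +2 for a/e/i/o/u, +7 for every other letter.
On peg: p(cons)+7=w, e(vowel)+2=g, g(cons)+7=n.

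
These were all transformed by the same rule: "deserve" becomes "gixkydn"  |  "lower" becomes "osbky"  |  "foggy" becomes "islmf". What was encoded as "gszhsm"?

double

In deserve: d→g is +3, e→i is +4, s→x is +5, e→k is +6 — the shift increases by 1 each position. Each letter shifts forward by (position + 3), i.e. 3, 4, 5, … — the shift grows by one for each successive letter.
Decoding gszhsm: g−3=d, s−4=o, z−5=u, h−6=b, s−7=l, m−8=e.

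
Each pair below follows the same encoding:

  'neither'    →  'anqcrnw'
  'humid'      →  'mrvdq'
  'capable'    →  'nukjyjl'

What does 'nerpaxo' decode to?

Read the word backwards and shift each letter +9.
Reversing it on nerpaxo: shift back: n−9=e, e−9=v, r−9=i, p−9=g, a−9=r, x−9=o, o−9=f → evigrof; then reverse → forgive.

forgive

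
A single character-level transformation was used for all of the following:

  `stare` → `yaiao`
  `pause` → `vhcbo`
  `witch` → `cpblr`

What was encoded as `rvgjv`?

loyal

In stare: s→y is +6, t→a is +7, a→i is +8, r→a is +9 — the shift increases by 1 each position. The shift increases by 1 at each position, starting from +6: 6, 7, 8, ….
Decoding rvgjv: r−6=l, v−7=o, g−8=y, j−9=a, v−10=l.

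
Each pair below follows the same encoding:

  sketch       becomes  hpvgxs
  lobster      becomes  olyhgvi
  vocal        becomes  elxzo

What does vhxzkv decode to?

Each letter is replaced by its mirror in the alphabet: a↔z, b↔y, c↔x, and so on (the Atbash cipher).
Undoing it on vhxzkv: v↔e, h↔s, x↔c, z↔a, k↔p, v↔e.

escape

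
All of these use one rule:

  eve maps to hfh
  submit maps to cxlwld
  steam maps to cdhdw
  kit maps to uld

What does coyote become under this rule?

mrirdh

The shift depends on letter class: consonant v→f is +10, but vowel e→h is +3. The rule splits by letter class: vowels +3, consonants +10.
Applying it to coyote: c(cons)+10=m, o(vowel)+3=r, y(cons)+10=i, o(vowel)+3=r, t(cons)+10=d, e(vowel)+3=h.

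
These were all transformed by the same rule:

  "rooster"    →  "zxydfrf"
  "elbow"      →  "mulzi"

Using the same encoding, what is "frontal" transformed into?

In rooster: r→z is +8, o→x is +9, o→y is +10, s→d is +11 — the shift increases by 1 each position. The shift increases by 1 at each position, starting from +8: 8, 9, 10, ….
On frontal: f+8=n, r+9=a, o+10=y, n+11=y, t+12=f, a+13=n, l+14=z.

nayyfnz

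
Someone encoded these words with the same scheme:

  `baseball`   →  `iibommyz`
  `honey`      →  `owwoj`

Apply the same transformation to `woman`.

dwvky

Each letter shifts forward by (position + 7), i.e. 7, 8, 9, … — the shift grows by one for each successive letter.
Applying it to woman: w+7=d, o+8=w, m+9=v, a+10=k, n+11=y.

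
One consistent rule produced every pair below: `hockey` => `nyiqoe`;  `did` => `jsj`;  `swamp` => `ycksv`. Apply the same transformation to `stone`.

The rule splits by letter class: vowels +10, consonants +6.
On stone: s(cons)+6=y, t(cons)+6=z, o(vowel)+10=y, n(cons)+6=t, e(vowel)+10=o.

yzyto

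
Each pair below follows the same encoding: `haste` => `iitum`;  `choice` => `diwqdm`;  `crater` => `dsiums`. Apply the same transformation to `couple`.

dwcqmm

The rule splits by letter class: vowels +8, consonants +1.
On couple: c(cons)+1=d, o(vowel)+8=w, u(vowel)+8=c, p(cons)+1=q, l(cons)+1=m, e(vowel)+8=m.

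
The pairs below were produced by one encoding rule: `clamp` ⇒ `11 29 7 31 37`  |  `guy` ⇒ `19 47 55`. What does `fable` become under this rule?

c(#3)→11 and l(#12)→29: differences scale by 2, so n = 2·pos + 5. The formula is n = 2×(alphabet index, a=1) + 5.
On fable: f=6→17, a=1→7, b=2→9, l=12→29, e=5→15.

17 7 9 29 15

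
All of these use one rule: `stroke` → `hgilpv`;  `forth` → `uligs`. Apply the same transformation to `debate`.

Each pair mirrors across the alphabet (s↔h, t↔g, r↔i): positions sum to 25. This is the alphabet-reversal cipher (Atbash): a becomes z, b becomes y, etc.
On debate: d↔w, e↔v, b↔y, a↔z, t↔g, e↔v.

wvyzgv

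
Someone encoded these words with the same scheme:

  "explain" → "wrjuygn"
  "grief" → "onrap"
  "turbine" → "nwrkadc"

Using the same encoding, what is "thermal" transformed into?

ujvanqc

The output letters match the input read backwards, each shifted +9: explain reversed is nialpxe. Read the word backwards and shift each letter +9.
Applying it to thermal: reverse → lamreht; then shift: l+9=u, a+9=j, m+9=v, r+9=a, e+9=n, h+9=q, t+9=c.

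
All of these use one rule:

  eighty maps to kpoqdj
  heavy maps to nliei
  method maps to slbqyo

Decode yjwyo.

scope

In eighty: e→k is +6, i→p is +7, g→o is +8, h→q is +9 — the shift increases by 1 each position. Letter i (0-indexed) is shifted by i+6, so successive shifts are 6, 7, 8, ….
Reversing it on yjwyo: y−6=s, j−7=c, w−8=o, y−9=p, o−10=e.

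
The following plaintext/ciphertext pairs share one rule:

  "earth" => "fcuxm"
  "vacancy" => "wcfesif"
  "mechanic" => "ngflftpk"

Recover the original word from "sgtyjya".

In earth: e→f is +1, a→c is +2, r→u is +3, t→x is +4 — the shift increases by 1 each position. The shift increases by 1 at each position, starting from +1: 1, 2, 3, ….
Reversing it on sgtyjya: s−1=r, g−2=e, t−3=q, y−4=u, j−5=e, y−6=s, a−7=t.

request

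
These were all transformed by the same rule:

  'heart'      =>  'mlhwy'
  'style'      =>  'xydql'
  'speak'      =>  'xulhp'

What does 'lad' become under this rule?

qhi

The rule splits by letter class: vowels +7, consonants +5.
On lad: l(cons)+5=q, a(vowel)+7=h, d(cons)+5=i.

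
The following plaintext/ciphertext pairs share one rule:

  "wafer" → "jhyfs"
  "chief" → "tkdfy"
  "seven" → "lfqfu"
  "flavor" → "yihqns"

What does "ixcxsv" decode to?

This is an affine cipher: with a=0,…,z=25, each position x becomes (19x+7) mod 26.
Decoding ixcxsv: i(8)→11·(8−7)≡11=l; x(23)→11·(23−7)≡20=u; c(2)→11·(2−7)≡23=x; x(23)→11·(23−7)≡20=u; s(18)→11·(18−7)≡17=r; v(21)→11·(21−7)≡24=y (all mod 26).

luxury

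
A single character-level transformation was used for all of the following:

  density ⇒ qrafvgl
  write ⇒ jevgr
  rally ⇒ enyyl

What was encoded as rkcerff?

express

Compare letters: d→q is +13, e→r is +13, n→a is +13 — a constant shift. This is a Caesar cipher with shift 13.
Reversing it on rkcerff: r−13=e, k−13=x, c−13=p, e−13=r, r−13=e, f−13=s, f−13=s.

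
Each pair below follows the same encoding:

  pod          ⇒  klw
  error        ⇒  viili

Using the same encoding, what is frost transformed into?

uilhg

Each pair mirrors across the alphabet (p↔k, o↔l, d↔w): positions sum to 25. Letters are reflected about the middle of the alphabet (position → 25−position): Atbash.
On frost: f↔u, r↔i, o↔l, s↔h, t↔g.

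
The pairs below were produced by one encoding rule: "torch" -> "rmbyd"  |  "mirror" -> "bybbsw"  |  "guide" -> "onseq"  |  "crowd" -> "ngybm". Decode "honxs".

index

The output letters match the input read backwards, each shifted +10: torch reversed is hcrot. The word is reversed, then every letter is shifted forward by 10.
Decoding honxs: shift back: h−10=x, o−10=e, n−10=d, x−10=n, s−10=i → xedni; then reverse → index.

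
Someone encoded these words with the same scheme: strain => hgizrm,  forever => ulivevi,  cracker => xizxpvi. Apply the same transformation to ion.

rlm

Each letter is replaced by its mirror in the alphabet: a↔z, b↔y, c↔x, and so on (the Atbash cipher).
Applying it to ion: i↔r, o↔l, n↔m.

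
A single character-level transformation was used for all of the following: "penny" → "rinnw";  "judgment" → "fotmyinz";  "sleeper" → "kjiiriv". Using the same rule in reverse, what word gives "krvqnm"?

spring

p(15)→r(17) and e(4)→i(8) fit y≡15x+0 (mod 26); the inverse of 15 mod 26 is 7. Each letter's alphabet position (a=0..z=25) is mapped through 15·x+0 mod 26 — an affine cipher.
Decoding krvqnm: k(10)→7·(10−0)≡18=s; r(17)→7·(17−0)≡15=p; v(21)→7·(21−0)≡17=r; q(16)→7·(16−0)≡8=i; n(13)→7·(13−0)≡13=n; m(12)→7·(12−0)≡6=g (all mod 26).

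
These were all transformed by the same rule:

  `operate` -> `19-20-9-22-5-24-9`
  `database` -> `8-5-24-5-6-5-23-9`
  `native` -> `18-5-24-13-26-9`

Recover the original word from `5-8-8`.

add

o is letter #15 and maps to 19: an offset of 4. The number is (letter's place in the alphabet, a=1) + 4.
Decoding 5-8-8: 5→(5−4)÷1=1=a, 8→(8−4)÷1=4=d, 8→(8−4)÷1=4=d.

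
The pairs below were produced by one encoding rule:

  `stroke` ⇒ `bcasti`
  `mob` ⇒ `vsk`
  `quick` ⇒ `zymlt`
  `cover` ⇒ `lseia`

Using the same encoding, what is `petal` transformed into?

yiceu

The shift depends on letter class: consonant s→b is +9, but vowel o→s is +4. The rule splits by letter class: vowels +4, consonants +9.
On petal: p(cons)+9=y, e(vowel)+4=i, t(cons)+9=c, a(vowel)+4=e, l(cons)+9=u.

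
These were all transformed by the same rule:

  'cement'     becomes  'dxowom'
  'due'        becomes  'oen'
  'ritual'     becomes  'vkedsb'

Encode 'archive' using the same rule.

Read the word backwards and shift each letter +10.
For archive: reverse → evihcra; then shift: e+10=o, v+10=f, i+10=s, h+10=r, c+10=m, r+10=b, a+10=k.

ofsrmbk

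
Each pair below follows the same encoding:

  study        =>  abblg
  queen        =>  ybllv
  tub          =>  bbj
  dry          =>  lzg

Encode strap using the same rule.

abzhx

The shift depends on letter class: consonant s→a is +8, but vowel u→b is +7. Two shifts are in play — +7 for a/e/i/o/u, +8 for every other letter.
For strap: s(cons)+8=a, t(cons)+8=b, r(cons)+8=z, a(vowel)+7=h, p(cons)+8=x.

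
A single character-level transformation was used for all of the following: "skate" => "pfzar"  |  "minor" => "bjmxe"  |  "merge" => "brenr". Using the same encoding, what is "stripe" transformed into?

paejir

Treating letters as 0–25, the rule is x ↦ 11x + 25 (mod 26).
On stripe: s(18)→11·18+25≡15=p; t(19)→11·19+25≡0=a; r(17)→11·17+25≡4=e; i(8)→11·8+25≡9=j; p(15)→11·15+25≡8=i; e(4)→11·4+25≡17=r (all mod 26).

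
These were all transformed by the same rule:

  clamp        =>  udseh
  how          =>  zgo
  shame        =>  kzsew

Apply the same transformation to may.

Every letter moves 18 places later in the alphabet, wrapping around z→a.
On may: m+18=e, a+18=s, y+18=q.

esq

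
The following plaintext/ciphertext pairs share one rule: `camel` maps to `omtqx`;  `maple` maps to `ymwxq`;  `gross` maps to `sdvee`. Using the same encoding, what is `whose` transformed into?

Shifts by position in camel: pos 0: c→o (+12), pos 1: a→m (+12), pos 2: m→t (+7), pos 3: e→q (+12), pos 4: l→x (+12) — repeating every 3. The shifts repeat in a cycle of length 3: positions 0,1,… shift by +12, +12, +7, then the pattern repeats.
For whose: w+12=i, h+12=t, o+7=v, s+12=e, e+12=q.

itveq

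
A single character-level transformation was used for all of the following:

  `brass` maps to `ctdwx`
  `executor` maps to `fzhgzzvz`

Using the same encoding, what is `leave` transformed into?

mgdzj

In brass: b→c is +1, r→t is +2, a→d is +3, s→w is +4 — the shift increases by 1 each position. Each letter shifts forward by (position + 1), i.e. 1, 2, 3, … — the shift grows by one for each successive letter.
On leave: l+1=m, e+2=g, a+3=d, v+4=z, e+5=j.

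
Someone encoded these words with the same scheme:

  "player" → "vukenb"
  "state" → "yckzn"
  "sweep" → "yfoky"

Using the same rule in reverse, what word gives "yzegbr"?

The shifts repeat in a cycle of length 3: positions 0,1,… shift by +6, +9, +10, then the pattern repeats.
Decoding yzegbr: y−6=s, z−9=q, e−10=u, g−6=a, b−9=s, r−10=h.

squash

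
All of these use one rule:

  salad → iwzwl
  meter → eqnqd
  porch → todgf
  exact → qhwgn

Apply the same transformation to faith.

Each letter's alphabet position (a=0..z=25) is mapped through 5·x+22 mod 26 — an affine cipher.
On faith: f(5)→5·5+22≡21=v; a(0)→5·0+22≡22=w; i(8)→5·8+22≡10=k; t(19)→5·19+22≡13=n; h(7)→5·7+22≡5=f (all mod 26).

vwknf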